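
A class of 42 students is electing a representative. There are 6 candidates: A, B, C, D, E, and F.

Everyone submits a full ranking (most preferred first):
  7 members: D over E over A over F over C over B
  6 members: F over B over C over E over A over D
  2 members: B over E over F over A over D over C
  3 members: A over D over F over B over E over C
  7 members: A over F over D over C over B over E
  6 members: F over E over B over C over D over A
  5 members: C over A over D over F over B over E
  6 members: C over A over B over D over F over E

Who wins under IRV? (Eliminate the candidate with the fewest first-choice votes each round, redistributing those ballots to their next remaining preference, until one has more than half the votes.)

A

Round 1: A 10, B 2, C 11, D 7, E 0, F 12. E eliminated.
Round 2: A 10, B 2, C 11, D 7, F 12. B eliminated.
Round 3: A 10, C 11, D 7, F 14. D eliminated.
Round 4: A 17, C 11, F 14. C eliminated.
Round 5: A 28, F 14. A has a majority (≥22).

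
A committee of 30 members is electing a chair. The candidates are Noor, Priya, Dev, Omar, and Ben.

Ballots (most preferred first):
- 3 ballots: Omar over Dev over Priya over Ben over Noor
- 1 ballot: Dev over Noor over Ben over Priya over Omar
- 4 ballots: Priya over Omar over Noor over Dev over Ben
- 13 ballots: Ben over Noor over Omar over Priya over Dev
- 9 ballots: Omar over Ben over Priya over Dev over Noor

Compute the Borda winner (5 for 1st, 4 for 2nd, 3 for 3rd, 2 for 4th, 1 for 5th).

Noor: 3×1 + 1×4 + 4×3 + 13×4 + 9×1 = 80
Priya: 3×3 + 1×2 + 4×5 + 13×2 + 9×3 = 84
Dev: 3×4 + 1×5 + 4×2 + 13×1 + 9×2 = 56
Omar: 3×5 + 1×1 + 4×4 + 13×3 + 9×5 = 116
Ben: 3×2 + 1×3 + 4×1 + 13×5 + 9×4 = 114

Omar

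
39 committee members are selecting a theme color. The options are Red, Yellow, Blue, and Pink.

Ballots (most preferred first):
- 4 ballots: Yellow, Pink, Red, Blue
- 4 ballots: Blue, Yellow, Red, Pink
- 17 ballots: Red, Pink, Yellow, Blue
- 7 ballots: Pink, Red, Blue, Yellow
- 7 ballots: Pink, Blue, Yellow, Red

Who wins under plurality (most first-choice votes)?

Red

First-place votes: Red 17, Yellow 4, Blue 4, Pink 14.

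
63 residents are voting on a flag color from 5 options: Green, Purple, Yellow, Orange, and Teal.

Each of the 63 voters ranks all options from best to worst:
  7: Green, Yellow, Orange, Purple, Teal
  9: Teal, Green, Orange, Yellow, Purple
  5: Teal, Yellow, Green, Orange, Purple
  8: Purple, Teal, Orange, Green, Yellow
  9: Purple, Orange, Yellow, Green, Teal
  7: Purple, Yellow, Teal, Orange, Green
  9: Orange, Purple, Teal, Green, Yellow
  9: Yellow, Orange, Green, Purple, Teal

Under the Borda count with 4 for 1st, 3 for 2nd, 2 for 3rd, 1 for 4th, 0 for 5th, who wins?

Green: 7×4 + 9×3 + 5×2 + 8×1 + 9×1 + 7×0 + 9×1 + 9×2 = 109
Purple: 7×1 + 9×0 + 5×0 + 8×4 + 9×4 + 7×4 + 9×3 + 9×1 = 139
Yellow: 7×3 + 9×1 + 5×3 + 8×0 + 9×2 + 7×3 + 9×0 + 9×4 = 120
Orange: 7×2 + 9×2 + 5×1 + 8×2 + 9×3 + 7×1 + 9×4 + 9×3 = 150
Teal: 7×0 + 9×4 + 5×4 + 8×3 + 9×0 + 7×2 + 9×2 + 9×0 = 112

Orange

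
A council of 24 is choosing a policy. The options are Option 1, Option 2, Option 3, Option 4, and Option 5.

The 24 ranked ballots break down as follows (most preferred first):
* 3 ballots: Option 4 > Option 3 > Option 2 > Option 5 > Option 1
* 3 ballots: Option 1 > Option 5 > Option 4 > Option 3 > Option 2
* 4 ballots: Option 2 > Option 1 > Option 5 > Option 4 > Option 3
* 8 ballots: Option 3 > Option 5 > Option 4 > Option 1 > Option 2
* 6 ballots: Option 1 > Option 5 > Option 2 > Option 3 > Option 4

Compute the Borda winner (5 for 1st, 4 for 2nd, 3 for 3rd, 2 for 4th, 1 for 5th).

Option 1: 3×1 + 3×5 + 4×4 + 8×2 + 6×5 = 80
Option 2: 3×3 + 3×1 + 4×5 + 8×1 + 6×3 = 58
Option 3: 3×4 + 3×2 + 4×1 + 8×5 + 6×2 = 74
Option 4: 3×5 + 3×3 + 4×2 + 8×3 + 6×1 = 62
Option 5: 3×2 + 3×4 + 4×3 + 8×4 + 6×4 = 86

Option 5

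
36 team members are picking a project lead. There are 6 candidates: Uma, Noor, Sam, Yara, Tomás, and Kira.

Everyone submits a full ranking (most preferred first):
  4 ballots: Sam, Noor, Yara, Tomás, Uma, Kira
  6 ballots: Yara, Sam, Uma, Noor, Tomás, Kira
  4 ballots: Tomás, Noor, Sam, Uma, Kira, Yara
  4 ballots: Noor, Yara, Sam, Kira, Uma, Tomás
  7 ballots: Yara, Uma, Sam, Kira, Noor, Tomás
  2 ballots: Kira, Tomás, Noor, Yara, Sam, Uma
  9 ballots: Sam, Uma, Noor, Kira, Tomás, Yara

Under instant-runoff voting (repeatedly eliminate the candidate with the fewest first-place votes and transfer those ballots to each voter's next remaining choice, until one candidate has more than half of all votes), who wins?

Round 1: Uma 0, Noor 4, Sam 13, Yara 13, Tomás 4, Kira 2. Uma eliminated.
Round 2: Noor 4, Sam 13, Yara 13, Tomás 4, Kira 2. Kira eliminated.
Round 3: Noor 4, Sam 13, Yara 13, Tomás 6. Noor eliminated.
Round 4: Sam 13, Yara 17, Tomás 6. Tomás eliminated.
Round 5: Sam 17, Yara 19. Yara has a majority (≥19).

Yara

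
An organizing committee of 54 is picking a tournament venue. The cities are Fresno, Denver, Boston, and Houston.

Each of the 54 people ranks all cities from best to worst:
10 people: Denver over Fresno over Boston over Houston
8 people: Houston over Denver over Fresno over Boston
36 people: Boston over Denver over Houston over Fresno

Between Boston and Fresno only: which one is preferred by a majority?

Boston

Boston is ranked above Fresno on 36 ballots; Fresno above Boston on 18.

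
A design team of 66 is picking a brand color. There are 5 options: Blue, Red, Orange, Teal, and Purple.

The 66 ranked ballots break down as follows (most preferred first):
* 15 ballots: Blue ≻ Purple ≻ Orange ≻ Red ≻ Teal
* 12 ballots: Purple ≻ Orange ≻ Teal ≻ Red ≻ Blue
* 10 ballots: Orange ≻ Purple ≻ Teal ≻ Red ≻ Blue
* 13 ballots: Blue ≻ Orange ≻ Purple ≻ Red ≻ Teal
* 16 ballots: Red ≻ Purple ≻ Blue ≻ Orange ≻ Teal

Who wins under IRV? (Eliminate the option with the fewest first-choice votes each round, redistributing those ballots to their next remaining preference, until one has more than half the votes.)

Purple

Round 1: Blue 28, Red 16, Orange 10, Teal 0, Purple 12. Teal eliminated.
Round 2: Blue 28, Red 16, Orange 10, Purple 12. Orange eliminated.
Round 3: Blue 28, Red 16, Purple 22. Red eliminated.
Round 4: Blue 28, Purple 38. Purple has a majority (≥34).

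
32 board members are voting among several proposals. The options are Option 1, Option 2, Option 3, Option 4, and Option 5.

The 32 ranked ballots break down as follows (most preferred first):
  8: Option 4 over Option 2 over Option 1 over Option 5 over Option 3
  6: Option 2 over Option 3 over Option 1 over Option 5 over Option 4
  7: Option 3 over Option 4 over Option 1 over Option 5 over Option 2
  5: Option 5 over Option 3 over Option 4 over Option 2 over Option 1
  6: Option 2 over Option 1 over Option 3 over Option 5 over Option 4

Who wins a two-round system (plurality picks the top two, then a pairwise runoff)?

Round 1 first-place votes: Option 1 0, Option 2 12, Option 3 7, Option 4 8, Option 5 5. Option 2 and Option 4 advance.
Runoff: Option 2 is ranked above Option 4 on 12 ballots, Option 4 above Option 2 on 20.

Option 4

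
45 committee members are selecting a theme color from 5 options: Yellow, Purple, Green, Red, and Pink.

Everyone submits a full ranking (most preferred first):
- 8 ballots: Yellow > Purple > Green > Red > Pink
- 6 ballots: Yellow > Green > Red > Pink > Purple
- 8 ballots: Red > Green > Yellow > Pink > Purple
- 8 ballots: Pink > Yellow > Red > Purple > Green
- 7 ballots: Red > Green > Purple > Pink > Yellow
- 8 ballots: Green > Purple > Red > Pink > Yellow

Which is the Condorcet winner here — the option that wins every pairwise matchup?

Red vs Yellow: 23–22
Red vs Purple: 29–16
Red vs Green: 23–22
Red vs Pink: 37–8
Red beats every other option.

Red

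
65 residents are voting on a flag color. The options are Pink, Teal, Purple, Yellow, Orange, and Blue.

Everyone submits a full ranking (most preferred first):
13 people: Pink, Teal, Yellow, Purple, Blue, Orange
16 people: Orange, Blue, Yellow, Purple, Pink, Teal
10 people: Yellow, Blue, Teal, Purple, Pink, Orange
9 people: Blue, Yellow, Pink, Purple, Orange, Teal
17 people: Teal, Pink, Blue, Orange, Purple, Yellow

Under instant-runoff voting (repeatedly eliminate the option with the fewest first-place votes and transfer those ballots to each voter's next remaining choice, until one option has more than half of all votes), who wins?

Round 1: Pink 13, Teal 17, Purple 0, Yellow 10, Orange 16, Blue 9. Purple eliminated.
Round 2: Pink 13, Teal 17, Yellow 10, Orange 16, Blue 9. Blue eliminated.
Round 3: Pink 13, Teal 17, Yellow 19, Orange 16. Pink eliminated.
Round 4: Teal 30, Yellow 19, Orange 16. Orange eliminated.
Round 5: Teal 30, Yellow 35. Yellow has a majority (≥33).

Yellow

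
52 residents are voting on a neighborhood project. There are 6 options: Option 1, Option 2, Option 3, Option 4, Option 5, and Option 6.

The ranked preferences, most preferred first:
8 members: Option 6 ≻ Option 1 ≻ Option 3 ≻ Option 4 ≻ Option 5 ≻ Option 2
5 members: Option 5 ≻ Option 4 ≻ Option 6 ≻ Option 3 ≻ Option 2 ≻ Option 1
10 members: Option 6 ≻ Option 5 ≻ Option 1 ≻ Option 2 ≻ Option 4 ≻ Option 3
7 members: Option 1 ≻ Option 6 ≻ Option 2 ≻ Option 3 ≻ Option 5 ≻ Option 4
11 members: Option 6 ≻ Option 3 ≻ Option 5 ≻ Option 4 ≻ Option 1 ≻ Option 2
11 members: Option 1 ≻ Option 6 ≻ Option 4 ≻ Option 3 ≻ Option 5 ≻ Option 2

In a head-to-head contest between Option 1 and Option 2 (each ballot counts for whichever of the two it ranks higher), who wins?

Option 1

Option 1 is ranked above Option 2 on 47 ballots; Option 2 above Option 1 on 5.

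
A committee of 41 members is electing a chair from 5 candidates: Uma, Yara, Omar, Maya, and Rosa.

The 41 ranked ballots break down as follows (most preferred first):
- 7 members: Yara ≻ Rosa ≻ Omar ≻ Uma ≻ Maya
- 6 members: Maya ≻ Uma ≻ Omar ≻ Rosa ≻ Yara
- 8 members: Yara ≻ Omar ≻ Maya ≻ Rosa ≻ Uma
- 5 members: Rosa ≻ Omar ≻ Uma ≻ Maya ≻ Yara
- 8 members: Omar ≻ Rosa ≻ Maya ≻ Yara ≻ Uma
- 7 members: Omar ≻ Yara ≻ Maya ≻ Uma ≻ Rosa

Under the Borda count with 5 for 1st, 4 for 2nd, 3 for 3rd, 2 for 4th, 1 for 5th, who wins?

Uma: 7×2 + 6×4 + 8×1 + 5×3 + 8×1 + 7×2 = 83
Yara: 7×5 + 6×1 + 8×5 + 5×1 + 8×2 + 7×4 = 130
Omar: 7×3 + 6×3 + 8×4 + 5×4 + 8×5 + 7×5 = 166
Maya: 7×1 + 6×5 + 8×3 + 5×2 + 8×3 + 7×3 = 116
Rosa: 7×4 + 6×2 + 8×2 + 5×5 + 8×4 + 7×1 = 120

Omar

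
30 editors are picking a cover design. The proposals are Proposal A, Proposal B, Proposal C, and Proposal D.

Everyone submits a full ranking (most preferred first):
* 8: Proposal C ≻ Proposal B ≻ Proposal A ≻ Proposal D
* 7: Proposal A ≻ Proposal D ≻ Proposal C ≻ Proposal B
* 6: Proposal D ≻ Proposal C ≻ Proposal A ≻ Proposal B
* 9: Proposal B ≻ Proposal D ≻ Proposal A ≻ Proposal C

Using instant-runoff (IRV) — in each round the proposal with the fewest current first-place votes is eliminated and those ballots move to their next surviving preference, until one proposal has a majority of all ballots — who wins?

Proposal C

Round 1: Proposal A 7, Proposal B 9, Proposal C 8, Proposal D 6. Proposal D eliminated.
Round 2: Proposal A 7, Proposal B 9, Proposal C 14. Proposal A eliminated.
Round 3: Proposal B 9, Proposal C 21. Proposal C has a majority (≥16).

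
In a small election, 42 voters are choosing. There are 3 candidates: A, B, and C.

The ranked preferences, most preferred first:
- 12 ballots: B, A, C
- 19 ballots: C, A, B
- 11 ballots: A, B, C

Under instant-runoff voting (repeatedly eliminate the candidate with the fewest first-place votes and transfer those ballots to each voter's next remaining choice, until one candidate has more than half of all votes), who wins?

Round 1: A 11, B 12, C 19. A eliminated.
Round 2: B 23, C 19. B has a majority (≥22).

B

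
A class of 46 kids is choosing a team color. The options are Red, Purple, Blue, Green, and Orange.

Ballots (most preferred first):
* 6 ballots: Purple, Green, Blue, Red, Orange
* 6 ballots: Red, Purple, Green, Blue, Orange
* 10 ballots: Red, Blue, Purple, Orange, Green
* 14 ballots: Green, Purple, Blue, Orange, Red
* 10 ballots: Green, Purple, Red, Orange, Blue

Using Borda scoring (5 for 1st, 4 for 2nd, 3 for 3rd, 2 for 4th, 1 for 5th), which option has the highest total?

Red: 6×2 + 6×5 + 10×5 + 14×1 + 10×3 = 136
Purple: 6×5 + 6×4 + 10×3 + 14×4 + 10×4 = 180
Blue: 6×3 + 6×2 + 10×4 + 14×3 + 10×1 = 122
Green: 6×4 + 6×3 + 10×1 + 14×5 + 10×5 = 172
Orange: 6×1 + 6×1 + 10×2 + 14×2 + 10×2 = 80

Purple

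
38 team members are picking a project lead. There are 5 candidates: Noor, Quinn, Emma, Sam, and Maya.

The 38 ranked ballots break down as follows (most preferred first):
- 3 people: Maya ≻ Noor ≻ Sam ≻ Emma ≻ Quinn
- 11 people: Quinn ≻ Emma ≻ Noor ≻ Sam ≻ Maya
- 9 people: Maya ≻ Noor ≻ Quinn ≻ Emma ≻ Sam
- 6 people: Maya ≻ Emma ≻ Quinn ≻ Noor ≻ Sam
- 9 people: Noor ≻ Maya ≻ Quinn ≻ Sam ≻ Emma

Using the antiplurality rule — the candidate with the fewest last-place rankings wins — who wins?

Last-place votes: Noor 0, Quinn 3, Emma 9, Sam 15, Maya 11.

Noor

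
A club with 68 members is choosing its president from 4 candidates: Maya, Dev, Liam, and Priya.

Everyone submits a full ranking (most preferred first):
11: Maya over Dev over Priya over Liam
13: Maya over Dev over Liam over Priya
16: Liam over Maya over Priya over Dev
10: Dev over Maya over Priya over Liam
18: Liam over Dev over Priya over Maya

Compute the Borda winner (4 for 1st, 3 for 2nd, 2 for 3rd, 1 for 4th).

Maya: 11×4 + 13×4 + 16×3 + 10×3 + 18×1 = 192
Dev: 11×3 + 13×3 + 16×1 + 10×4 + 18×3 = 182
Liam: 11×1 + 13×2 + 16×4 + 10×1 + 18×4 = 183
Priya: 11×2 + 13×1 + 16×2 + 10×2 + 18×2 = 123

Maya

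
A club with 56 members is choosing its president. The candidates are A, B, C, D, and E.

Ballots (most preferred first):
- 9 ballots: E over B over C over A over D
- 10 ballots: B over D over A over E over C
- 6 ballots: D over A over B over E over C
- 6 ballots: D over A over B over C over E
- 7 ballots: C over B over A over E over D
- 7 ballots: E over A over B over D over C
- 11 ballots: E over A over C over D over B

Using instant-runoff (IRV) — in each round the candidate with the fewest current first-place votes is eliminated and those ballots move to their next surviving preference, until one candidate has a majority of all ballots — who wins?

Round 1: A 0, B 10, C 7, D 12, E 27. A eliminated.
Round 2: B 10, C 7, D 12, E 27. C eliminated.
Round 3: B 17, D 12, E 27. D eliminated.
Round 4: B 29, E 27. B has a majority (≥29).

B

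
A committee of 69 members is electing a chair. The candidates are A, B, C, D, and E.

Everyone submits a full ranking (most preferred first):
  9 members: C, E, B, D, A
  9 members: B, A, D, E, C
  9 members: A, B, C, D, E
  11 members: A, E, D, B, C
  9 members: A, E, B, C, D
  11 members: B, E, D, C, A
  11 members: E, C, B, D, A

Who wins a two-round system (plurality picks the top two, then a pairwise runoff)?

Round 1 first-place votes: A 29, B 20, C 9, D 0, E 11. A and B advance.
Runoff: A is ranked above B on 29 ballots, B above A on 40.

B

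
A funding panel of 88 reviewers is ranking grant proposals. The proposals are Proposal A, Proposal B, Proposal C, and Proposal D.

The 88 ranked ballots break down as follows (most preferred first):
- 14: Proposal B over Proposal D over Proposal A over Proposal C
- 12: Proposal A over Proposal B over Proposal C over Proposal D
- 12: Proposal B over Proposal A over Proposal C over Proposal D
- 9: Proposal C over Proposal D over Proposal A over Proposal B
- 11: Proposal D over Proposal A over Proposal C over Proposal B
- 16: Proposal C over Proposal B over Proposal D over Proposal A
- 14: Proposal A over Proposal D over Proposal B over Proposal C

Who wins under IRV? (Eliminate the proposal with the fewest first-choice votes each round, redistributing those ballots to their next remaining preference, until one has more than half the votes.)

Round 1: Proposal A 26, Proposal B 26, Proposal C 25, Proposal D 11. Proposal D eliminated.
Round 2: Proposal A 37, Proposal B 26, Proposal C 25. Proposal C eliminated.
Round 3: Proposal A 46, Proposal B 42. Proposal A has a majority (≥45).

Proposal A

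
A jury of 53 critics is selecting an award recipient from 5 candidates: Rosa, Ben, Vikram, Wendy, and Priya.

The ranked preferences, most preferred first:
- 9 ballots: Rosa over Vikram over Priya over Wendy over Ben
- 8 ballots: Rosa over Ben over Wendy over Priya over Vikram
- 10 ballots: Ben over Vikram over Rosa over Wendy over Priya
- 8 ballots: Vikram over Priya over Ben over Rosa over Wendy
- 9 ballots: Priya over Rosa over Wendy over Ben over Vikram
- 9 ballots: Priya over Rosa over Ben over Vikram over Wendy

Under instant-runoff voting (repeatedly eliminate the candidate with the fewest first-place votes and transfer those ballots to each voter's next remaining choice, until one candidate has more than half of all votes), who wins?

Rosa

Round 1: Rosa 17, Ben 10, Vikram 8, Wendy 0, Priya 18. Wendy eliminated.
Round 2: Rosa 17, Ben 10, Vikram 8, Priya 18. Vikram eliminated.
Round 3: Rosa 17, Ben 10, Priya 26. Ben eliminated.
Round 4: Rosa 27, Priya 26. Rosa has a majority (≥27).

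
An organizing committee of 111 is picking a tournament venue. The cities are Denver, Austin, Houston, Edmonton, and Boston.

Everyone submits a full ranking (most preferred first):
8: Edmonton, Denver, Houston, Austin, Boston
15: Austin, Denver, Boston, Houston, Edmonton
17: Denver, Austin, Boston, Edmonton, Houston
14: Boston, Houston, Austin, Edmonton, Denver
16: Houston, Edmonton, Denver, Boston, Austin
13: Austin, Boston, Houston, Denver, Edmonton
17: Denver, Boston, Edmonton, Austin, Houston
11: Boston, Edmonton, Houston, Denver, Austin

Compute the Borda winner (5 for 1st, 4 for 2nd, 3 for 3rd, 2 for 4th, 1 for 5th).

Boston

Denver: 8×4 + 15×4 + 17×5 + 14×1 + 16×3 + 13×2 + 17×5 + 11×2 = 372
Austin: 8×2 + 15×5 + 17×4 + 14×3 + 16×1 + 13×5 + 17×2 + 11×1 = 327
Houston: 8×3 + 15×2 + 17×1 + 14×4 + 16×5 + 13×3 + 17×1 + 11×3 = 296
Edmonton: 8×5 + 15×1 + 17×2 + 14×2 + 16×4 + 13×1 + 17×3 + 11×4 = 289
Boston: 8×1 + 15×3 + 17×3 + 14×5 + 16×2 + 13×4 + 17×4 + 11×5 = 381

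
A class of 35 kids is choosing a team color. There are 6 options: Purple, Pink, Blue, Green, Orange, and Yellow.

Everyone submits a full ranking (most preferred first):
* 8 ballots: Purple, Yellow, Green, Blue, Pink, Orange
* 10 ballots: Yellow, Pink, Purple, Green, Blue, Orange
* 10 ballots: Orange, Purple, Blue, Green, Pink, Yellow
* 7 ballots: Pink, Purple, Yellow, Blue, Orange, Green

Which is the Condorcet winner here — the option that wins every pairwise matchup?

Purple vs Pink: 18–17
Purple vs Blue: 35–0
Purple vs Green: 35–0
Purple vs Orange: 25–10
Purple vs Yellow: 25–10
Purple beats every other option.

Purple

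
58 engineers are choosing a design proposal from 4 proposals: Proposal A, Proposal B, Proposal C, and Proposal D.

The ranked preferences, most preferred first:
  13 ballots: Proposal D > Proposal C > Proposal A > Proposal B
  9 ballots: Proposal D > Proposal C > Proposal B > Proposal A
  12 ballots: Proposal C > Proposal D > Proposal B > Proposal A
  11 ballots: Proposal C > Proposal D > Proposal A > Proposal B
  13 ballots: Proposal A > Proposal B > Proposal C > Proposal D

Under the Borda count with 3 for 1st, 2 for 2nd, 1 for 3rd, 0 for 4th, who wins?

Proposal C

Proposal A: 13×1 + 9×0 + 12×0 + 11×1 + 13×3 = 63
Proposal B: 13×0 + 9×1 + 12×1 + 11×0 + 13×2 = 47
Proposal C: 13×2 + 9×2 + 12×3 + 11×3 + 13×1 = 126
Proposal D: 13×3 + 9×3 + 12×2 + 11×2 + 13×0 = 112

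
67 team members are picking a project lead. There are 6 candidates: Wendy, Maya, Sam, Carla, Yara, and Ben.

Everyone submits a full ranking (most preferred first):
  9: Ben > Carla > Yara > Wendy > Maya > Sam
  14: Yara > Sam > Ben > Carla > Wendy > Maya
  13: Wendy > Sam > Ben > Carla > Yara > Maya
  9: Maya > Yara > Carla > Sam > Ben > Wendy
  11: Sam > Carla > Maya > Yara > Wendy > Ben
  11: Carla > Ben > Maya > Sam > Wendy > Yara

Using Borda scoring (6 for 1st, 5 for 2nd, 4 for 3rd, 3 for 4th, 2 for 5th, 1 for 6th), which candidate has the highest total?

Carla

Wendy: 9×3 + 14×2 + 13×6 + 9×1 + 11×2 + 11×2 = 186
Maya: 9×2 + 14×1 + 13×1 + 9×6 + 11×4 + 11×4 = 187
Sam: 9×1 + 14×5 + 13×5 + 9×3 + 11×6 + 11×3 = 270
Carla: 9×5 + 14×3 + 13×3 + 9×4 + 11×5 + 11×6 = 283
Yara: 9×4 + 14×6 + 13×2 + 9×5 + 11×3 + 11×1 = 235
Ben: 9×6 + 14×4 + 13×4 + 9×2 + 11×1 + 11×5 = 246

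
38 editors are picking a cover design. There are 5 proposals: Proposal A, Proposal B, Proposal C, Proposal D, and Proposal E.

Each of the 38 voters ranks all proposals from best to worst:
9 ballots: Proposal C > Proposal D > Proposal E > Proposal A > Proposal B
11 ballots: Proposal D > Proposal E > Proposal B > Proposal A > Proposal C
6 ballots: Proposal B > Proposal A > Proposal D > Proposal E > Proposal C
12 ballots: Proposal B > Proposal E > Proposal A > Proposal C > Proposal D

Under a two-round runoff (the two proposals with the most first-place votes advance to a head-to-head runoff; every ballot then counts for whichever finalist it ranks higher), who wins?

Proposal D

Round 1 first-place votes: Proposal A 0, Proposal B 18, Proposal C 9, Proposal D 11, Proposal E 0. Proposal B and Proposal D advance.
Runoff: Proposal B is ranked above Proposal D on 18 ballots, Proposal D above Proposal B on 20.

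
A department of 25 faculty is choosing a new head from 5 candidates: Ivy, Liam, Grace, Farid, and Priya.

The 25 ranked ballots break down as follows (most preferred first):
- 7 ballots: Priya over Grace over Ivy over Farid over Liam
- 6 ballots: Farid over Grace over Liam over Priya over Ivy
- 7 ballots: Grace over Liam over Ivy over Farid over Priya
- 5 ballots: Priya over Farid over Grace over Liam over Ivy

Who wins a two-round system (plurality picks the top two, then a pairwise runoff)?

Grace

Round 1 first-place votes: Ivy 0, Liam 0, Grace 7, Farid 6, Priya 12. Priya and Grace advance.
Runoff: Priya is ranked above Grace on 12 ballots, Grace above Priya on 13.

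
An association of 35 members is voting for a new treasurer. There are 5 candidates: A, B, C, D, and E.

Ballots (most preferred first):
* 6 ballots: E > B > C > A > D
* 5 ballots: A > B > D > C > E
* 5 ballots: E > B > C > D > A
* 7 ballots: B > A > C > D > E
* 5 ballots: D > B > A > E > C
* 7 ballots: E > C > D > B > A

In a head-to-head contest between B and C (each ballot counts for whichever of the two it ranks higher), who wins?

B is ranked above C on 28 ballots; C above B on 7.

B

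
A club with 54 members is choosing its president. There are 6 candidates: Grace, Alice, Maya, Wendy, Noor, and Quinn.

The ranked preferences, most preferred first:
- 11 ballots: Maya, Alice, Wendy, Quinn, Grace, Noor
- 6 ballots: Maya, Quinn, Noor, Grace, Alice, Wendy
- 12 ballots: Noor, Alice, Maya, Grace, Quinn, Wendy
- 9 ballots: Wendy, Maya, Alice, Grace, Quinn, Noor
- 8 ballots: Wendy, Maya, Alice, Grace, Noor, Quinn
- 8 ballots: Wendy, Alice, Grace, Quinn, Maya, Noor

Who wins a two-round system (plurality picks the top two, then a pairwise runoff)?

Round 1 first-place votes: Grace 0, Alice 0, Maya 17, Wendy 25, Noor 12, Quinn 0. Wendy and Maya advance.
Runoff: Wendy is ranked above Maya on 25 ballots, Maya above Wendy on 29.

Maya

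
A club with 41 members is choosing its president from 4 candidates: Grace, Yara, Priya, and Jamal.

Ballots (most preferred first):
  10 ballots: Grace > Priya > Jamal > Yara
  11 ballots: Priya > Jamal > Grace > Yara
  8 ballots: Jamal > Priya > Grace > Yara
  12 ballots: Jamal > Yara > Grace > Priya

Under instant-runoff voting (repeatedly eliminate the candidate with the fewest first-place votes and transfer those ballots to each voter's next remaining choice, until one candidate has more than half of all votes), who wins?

Priya

Round 1: Grace 10, Yara 0, Priya 11, Jamal 20. Yara eliminated.
Round 2: Grace 10, Priya 11, Jamal 20. Grace eliminated.
Round 3: Priya 21, Jamal 20. Priya has a majority (≥21).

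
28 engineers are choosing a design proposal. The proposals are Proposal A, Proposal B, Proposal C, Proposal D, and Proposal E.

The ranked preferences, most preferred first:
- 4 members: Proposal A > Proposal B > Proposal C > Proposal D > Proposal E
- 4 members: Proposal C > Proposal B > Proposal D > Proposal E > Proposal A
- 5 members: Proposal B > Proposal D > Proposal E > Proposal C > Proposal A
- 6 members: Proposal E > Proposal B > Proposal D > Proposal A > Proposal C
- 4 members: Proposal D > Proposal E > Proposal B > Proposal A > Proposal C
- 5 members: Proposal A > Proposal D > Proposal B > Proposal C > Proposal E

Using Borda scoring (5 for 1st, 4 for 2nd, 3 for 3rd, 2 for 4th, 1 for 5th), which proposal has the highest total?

Proposal B

Proposal A: 4×5 + 4×1 + 5×1 + 6×2 + 4×2 + 5×5 = 74
Proposal B: 4×4 + 4×4 + 5×5 + 6×4 + 4×3 + 5×3 = 108
Proposal C: 4×3 + 4×5 + 5×2 + 6×1 + 4×1 + 5×2 = 62
Proposal D: 4×2 + 4×3 + 5×4 + 6×3 + 4×5 + 5×4 = 98
Proposal E: 4×1 + 4×2 + 5×3 + 6×5 + 4×4 + 5×1 = 78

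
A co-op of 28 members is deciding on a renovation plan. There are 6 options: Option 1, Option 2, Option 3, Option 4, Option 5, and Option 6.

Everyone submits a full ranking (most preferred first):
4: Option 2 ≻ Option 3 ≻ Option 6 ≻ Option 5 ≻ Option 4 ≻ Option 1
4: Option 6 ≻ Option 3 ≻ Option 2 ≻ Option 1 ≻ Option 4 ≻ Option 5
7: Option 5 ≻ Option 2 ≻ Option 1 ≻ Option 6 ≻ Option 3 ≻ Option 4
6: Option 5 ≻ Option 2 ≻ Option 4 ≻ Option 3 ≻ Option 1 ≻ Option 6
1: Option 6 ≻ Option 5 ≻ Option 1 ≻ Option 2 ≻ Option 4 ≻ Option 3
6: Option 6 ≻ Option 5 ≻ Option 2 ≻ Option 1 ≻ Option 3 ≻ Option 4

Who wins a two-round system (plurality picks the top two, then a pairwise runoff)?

Round 1 first-place votes: Option 1 0, Option 2 4, Option 3 0, Option 4 0, Option 5 13, Option 6 11. Option 5 and Option 6 advance.
Runoff: Option 5 is ranked above Option 6 on 13 ballots, Option 6 above Option 5 on 15.

Option 6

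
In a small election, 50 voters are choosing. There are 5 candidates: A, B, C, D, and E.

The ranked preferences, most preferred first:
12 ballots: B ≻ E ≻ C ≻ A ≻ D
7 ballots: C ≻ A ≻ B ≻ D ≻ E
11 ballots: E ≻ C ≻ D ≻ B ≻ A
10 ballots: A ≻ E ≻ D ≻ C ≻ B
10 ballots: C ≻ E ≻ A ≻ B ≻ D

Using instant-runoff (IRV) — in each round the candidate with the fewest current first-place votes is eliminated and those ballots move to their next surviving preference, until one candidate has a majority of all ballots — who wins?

E

Round 1: A 10, B 12, C 17, D 0, E 11. D eliminated.
Round 2: A 10, B 12, C 17, E 11. A eliminated.
Round 3: B 12, C 17, E 21. B eliminated.
Round 4: C 17, E 33. E has a majority (≥26).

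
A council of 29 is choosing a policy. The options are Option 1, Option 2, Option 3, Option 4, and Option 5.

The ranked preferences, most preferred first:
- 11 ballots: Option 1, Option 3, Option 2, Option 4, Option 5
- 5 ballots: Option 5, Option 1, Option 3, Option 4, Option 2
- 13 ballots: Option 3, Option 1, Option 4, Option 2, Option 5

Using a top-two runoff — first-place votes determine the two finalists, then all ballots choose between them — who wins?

Option 1

Round 1 first-place votes: Option 1 11, Option 2 0, Option 3 13, Option 4 0, Option 5 5. Option 3 and Option 1 advance.
Runoff: Option 3 is ranked above Option 1 on 13 ballots, Option 1 above Option 3 on 16.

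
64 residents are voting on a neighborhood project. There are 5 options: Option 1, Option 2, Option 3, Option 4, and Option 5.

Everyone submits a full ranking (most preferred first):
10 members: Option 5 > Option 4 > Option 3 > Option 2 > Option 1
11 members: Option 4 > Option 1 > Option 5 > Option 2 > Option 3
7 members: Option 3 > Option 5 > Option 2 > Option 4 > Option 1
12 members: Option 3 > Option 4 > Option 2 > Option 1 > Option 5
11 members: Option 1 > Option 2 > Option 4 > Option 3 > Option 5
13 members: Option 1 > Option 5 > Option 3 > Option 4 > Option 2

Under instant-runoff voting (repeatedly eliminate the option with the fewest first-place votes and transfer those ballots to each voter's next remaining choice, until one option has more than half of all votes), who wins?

Round 1: Option 1 24, Option 2 0, Option 3 19, Option 4 11, Option 5 10. Option 2 eliminated.
Round 2: Option 1 24, Option 3 19, Option 4 11, Option 5 10. Option 5 eliminated.
Round 3: Option 1 24, Option 3 19, Option 4 21. Option 3 eliminated.
Round 4: Option 1 24, Option 4 40. Option 4 has a majority (≥33).

Option 4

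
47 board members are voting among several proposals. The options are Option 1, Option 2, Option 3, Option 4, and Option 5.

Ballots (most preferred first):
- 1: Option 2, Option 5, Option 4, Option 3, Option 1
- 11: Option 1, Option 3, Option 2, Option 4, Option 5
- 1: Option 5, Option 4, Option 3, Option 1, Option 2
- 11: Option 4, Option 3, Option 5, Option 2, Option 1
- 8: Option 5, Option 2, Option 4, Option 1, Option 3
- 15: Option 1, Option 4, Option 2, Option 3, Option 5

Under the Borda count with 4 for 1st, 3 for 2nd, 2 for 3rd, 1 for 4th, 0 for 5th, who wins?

Option 4

Option 1: 1×0 + 11×4 + 1×1 + 11×0 + 8×1 + 15×4 = 113
Option 2: 1×4 + 11×2 + 1×0 + 11×1 + 8×3 + 15×2 = 91
Option 3: 1×1 + 11×3 + 1×2 + 11×3 + 8×0 + 15×1 = 84
Option 4: 1×2 + 11×1 + 1×3 + 11×4 + 8×2 + 15×3 = 121
Option 5: 1×3 + 11×0 + 1×4 + 11×2 + 8×4 + 15×0 = 61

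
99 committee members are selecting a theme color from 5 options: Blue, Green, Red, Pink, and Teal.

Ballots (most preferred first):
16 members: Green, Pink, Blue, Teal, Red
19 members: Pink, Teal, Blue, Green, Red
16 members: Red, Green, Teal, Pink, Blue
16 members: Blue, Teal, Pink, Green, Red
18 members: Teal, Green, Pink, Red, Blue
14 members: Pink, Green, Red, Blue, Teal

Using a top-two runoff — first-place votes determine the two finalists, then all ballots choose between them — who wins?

Round 1 first-place votes: Blue 16, Green 16, Red 16, Pink 33, Teal 18. Pink and Teal advance.
Runoff: Pink is ranked above Teal on 49 ballots, Teal above Pink on 50.

Teal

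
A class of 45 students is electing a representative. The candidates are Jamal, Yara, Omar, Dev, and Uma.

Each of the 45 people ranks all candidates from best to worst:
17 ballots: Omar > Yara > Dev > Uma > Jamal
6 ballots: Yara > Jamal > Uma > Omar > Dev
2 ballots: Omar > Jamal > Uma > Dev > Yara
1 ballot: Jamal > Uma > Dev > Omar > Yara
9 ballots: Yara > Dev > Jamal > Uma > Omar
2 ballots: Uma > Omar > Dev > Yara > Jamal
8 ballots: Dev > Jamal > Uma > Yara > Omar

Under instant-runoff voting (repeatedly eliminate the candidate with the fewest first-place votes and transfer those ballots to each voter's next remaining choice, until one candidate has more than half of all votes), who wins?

Round 1: Jamal 1, Yara 15, Omar 19, Dev 8, Uma 2. Jamal eliminated.
Round 2: Yara 15, Omar 19, Dev 8, Uma 3. Uma eliminated.
Round 3: Yara 15, Omar 21, Dev 9. Dev eliminated.
Round 4: Yara 23, Omar 22. Yara has a majority (≥23).

Yara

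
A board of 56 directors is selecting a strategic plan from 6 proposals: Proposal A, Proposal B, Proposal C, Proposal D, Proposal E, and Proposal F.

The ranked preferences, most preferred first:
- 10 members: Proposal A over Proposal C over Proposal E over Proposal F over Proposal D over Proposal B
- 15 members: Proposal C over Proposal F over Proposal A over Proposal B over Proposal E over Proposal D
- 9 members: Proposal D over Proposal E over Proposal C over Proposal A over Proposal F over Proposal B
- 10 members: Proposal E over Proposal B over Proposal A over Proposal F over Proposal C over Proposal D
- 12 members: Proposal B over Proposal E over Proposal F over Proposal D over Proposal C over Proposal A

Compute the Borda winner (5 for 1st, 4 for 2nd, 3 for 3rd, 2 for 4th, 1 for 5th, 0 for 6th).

Proposal A: 10×5 + 15×3 + 9×2 + 10×3 + 12×0 = 143
Proposal B: 10×0 + 15×2 + 9×0 + 10×4 + 12×5 = 130
Proposal C: 10×4 + 15×5 + 9×3 + 10×1 + 12×1 = 164
Proposal D: 10×1 + 15×0 + 9×5 + 10×0 + 12×2 = 79
Proposal E: 10×3 + 15×1 + 9×4 + 10×5 + 12×4 = 179
Proposal F: 10×2 + 15×4 + 9×1 + 10×2 + 12×3 = 145

Proposal E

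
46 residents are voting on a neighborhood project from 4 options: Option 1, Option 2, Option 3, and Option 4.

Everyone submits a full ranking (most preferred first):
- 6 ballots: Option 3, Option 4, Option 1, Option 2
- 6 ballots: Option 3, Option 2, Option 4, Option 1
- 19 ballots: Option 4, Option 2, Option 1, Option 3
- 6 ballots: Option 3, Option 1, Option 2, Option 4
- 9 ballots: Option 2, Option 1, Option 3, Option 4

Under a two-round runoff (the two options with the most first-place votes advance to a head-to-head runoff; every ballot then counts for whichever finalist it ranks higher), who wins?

Round 1 first-place votes: Option 1 0, Option 2 9, Option 3 18, Option 4 19. Option 4 and Option 3 advance.
Runoff: Option 4 is ranked above Option 3 on 19 ballots, Option 3 above Option 4 on 27.

Option 3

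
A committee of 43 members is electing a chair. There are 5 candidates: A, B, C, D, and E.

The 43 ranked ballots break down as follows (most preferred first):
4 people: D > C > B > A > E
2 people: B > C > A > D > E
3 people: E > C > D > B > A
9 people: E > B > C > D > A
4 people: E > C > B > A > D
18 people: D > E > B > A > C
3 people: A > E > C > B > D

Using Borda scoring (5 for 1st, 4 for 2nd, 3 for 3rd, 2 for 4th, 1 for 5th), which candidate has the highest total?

A: 4×2 + 2×3 + 3×1 + 9×1 + 4×2 + 18×2 + 3×5 = 85
B: 4×3 + 2×5 + 3×2 + 9×4 + 4×3 + 18×3 + 3×2 = 136
C: 4×4 + 2×4 + 3×4 + 9×3 + 4×4 + 18×1 + 3×3 = 106
D: 4×5 + 2×2 + 3×3 + 9×2 + 4×1 + 18×5 + 3×1 = 148
E: 4×1 + 2×1 + 3×5 + 9×5 + 4×5 + 18×4 + 3×4 = 170

E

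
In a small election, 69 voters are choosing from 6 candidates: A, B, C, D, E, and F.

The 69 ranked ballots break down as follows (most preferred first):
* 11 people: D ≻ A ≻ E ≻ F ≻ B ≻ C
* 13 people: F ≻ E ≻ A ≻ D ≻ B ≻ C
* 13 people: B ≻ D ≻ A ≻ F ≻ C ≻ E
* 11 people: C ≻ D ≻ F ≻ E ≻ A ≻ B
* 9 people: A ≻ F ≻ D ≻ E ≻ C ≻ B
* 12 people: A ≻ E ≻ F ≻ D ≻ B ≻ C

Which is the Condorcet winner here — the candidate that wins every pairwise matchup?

D vs A: 35–34
D vs B: 56–13
D vs C: 58–11
D vs E: 44–25
D vs F: 35–34
D beats every other candidate.

D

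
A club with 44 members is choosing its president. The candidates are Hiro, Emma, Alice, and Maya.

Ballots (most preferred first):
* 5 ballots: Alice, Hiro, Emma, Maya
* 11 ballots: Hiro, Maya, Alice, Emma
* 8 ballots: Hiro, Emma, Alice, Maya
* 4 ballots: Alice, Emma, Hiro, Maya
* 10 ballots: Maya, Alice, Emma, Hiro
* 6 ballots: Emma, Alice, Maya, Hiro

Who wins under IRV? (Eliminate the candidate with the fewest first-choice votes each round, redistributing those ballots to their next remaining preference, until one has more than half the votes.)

Alice

Round 1: Hiro 19, Emma 6, Alice 9, Maya 10. Emma eliminated.
Round 2: Hiro 19, Alice 15, Maya 10. Maya eliminated.
Round 3: Hiro 19, Alice 25. Alice has a majority (≥23).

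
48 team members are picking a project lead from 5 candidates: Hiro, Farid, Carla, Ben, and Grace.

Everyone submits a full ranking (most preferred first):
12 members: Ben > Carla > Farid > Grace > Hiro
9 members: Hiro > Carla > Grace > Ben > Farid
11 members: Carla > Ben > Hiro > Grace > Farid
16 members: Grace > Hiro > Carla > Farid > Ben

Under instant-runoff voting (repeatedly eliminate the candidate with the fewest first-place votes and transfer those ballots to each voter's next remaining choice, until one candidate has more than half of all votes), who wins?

Carla

Round 1: Hiro 9, Farid 0, Carla 11, Ben 12, Grace 16. Farid eliminated.
Round 2: Hiro 9, Carla 11, Ben 12, Grace 16. Hiro eliminated.
Round 3: Carla 20, Ben 12, Grace 16. Ben eliminated.
Round 4: Carla 32, Grace 16. Carla has a majority (≥25).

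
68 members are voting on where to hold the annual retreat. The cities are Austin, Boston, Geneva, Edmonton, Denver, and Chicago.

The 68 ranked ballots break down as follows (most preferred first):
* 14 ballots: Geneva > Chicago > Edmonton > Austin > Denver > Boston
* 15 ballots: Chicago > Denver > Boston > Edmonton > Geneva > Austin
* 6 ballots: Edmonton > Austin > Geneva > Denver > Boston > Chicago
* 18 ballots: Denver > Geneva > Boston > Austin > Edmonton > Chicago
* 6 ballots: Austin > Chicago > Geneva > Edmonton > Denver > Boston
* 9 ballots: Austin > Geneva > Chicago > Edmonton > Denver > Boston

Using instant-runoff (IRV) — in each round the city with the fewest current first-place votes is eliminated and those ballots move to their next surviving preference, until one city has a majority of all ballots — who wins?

Round 1: Austin 15, Boston 0, Geneva 14, Edmonton 6, Denver 18, Chicago 15. Boston eliminated.
Round 2: Austin 15, Geneva 14, Edmonton 6, Denver 18, Chicago 15. Edmonton eliminated.
Round 3: Austin 21, Geneva 14, Denver 18, Chicago 15. Geneva eliminated.
Round 4: Austin 21, Denver 18, Chicago 29. Denver eliminated.
Round 5: Austin 39, Chicago 29. Austin has a majority (≥35).

Austin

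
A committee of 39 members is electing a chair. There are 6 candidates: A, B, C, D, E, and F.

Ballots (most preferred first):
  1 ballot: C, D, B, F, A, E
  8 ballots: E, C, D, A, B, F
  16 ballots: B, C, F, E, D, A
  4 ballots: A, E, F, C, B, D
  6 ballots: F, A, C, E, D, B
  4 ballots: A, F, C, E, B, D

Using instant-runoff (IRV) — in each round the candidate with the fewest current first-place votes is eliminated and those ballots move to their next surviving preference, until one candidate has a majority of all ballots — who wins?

A

Round 1: A 8, B 16, C 1, D 0, E 8, F 6. D eliminated.
Round 2: A 8, B 16, C 1, E 8, F 6. C eliminated.
Round 3: A 8, B 17, E 8, F 6. F eliminated.
Round 4: A 14, B 17, E 8. E eliminated.
Round 5: A 22, B 17. A has a majority (≥20).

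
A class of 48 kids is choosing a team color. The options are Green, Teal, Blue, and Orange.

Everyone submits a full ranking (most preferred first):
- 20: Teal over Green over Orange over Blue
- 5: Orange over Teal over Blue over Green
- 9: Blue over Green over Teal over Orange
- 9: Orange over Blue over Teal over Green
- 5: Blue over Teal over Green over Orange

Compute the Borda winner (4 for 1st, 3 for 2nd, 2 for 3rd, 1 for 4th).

Teal

Green: 20×3 + 5×1 + 9×3 + 9×1 + 5×2 = 111
Teal: 20×4 + 5×3 + 9×2 + 9×2 + 5×3 = 146
Blue: 20×1 + 5×2 + 9×4 + 9×3 + 5×4 = 113
Orange: 20×2 + 5×4 + 9×1 + 9×4 + 5×1 = 110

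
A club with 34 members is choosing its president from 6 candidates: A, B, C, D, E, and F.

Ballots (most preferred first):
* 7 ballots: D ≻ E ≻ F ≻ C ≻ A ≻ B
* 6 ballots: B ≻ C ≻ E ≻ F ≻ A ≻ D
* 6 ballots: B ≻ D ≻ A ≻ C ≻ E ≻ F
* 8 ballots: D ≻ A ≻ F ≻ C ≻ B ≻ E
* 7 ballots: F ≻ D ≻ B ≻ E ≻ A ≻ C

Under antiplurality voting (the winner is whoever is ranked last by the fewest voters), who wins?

A

Last-place votes: A 0, B 7, C 7, D 6, E 8, F 6.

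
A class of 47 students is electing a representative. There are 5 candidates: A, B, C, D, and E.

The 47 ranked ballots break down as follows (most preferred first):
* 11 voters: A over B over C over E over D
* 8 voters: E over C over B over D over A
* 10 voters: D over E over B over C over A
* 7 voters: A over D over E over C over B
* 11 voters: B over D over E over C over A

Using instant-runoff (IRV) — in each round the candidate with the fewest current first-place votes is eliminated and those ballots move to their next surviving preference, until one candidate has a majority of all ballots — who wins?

B

Round 1: A 18, B 11, C 0, D 10, E 8. C eliminated.
Round 2: A 18, B 11, D 10, E 8. E eliminated.
Round 3: A 18, B 19, D 10. D eliminated.
Round 4: A 18, B 29. B has a majority (≥24).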